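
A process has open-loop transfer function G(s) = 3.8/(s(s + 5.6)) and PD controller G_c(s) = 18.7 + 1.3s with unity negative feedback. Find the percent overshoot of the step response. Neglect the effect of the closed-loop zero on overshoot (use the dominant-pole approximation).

8.07%

Forward path: (18.7 + 1.3s)·3.8/(s(s+5.6)). The closed-loop characteristic equation is s² + (5.6 + 3.8·1.3)s + 3.8·18.7 = 0.
That is s² + 10.54s + 71.06 = 0, so ω_n = 8.43 rad/s and ζ = 10.54/(2·8.43) = 0.6252.
%OS = 100·exp(−πζ/√(1−ζ²)) = 8.07%.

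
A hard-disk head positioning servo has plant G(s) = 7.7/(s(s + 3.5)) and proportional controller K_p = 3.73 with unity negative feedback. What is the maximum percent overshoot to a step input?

33.8%

From 1 + K_pG(s) = 0: s² + 3.5s + 28.72 = 0 ⇒ ω_n = 5.359, ζ = 0.3265.
%OS = 100·exp(−πζ/√(1−ζ²)) = 100·exp(−π·0.3265/√0.8934) = 33.8%.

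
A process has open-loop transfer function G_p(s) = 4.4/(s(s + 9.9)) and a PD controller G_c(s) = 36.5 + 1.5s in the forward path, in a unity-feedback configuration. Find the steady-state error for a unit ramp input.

The loop has one pole at the origin (type 1). Velocity error constant K_v = lim_{s→0} s·G_c(s)G_p(s) = 36.5·4.4/9.9 = 16.22.
Steady-state error to a unit ramp: e_ss = 1/K_v = 0.0616.

0.0616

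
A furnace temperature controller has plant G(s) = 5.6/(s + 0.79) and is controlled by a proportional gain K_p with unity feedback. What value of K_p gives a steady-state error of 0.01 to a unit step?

K_p = 14

Steady-state error for a unit step on this type-0 loop is 1/(1 + K_p·G(0)).
G(0) = 7.089. Require 1/(1 + K_p·7.089) = 0.01, so 1 + 7.089·K_p = 100.
K_p = (100 − 1)/7.089 = 14.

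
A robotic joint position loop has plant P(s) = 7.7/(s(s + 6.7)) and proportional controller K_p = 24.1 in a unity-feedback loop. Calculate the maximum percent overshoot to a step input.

Closed-loop characteristic equation: s² + 6.7s + 185.6 = 0, so ω_n = 13.62 rad/s and ζ = 6.7/(2·13.62) = 0.2459.
%OS = 100·exp(−πζ/√(1−ζ²)) = 100·exp(−π·0.2459/√0.9395) = 45.1%.

45.1%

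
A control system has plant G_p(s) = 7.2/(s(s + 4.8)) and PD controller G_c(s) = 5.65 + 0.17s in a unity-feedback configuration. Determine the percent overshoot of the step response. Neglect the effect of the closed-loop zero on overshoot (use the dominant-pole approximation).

18.6%

Forward path: (5.65 + 0.17s)·7.2/(s(s+4.8)). The closed-loop characteristic equation is s² + (4.8 + 7.2·0.17)s + 7.2·5.65 = 0.
That is s² + 6.024s + 40.68 = 0, so ω_n = 6.378 rad/s and ζ = 6.024/(2·6.378) = 0.4722.
%OS = 100·exp(−πζ/√(1−ζ²)) = 18.6%.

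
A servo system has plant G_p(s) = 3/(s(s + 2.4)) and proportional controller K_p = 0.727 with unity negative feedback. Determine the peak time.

T_p = 3.65 s

From 1 + K_pG_p(s) = 0: s² + 2.4s + 2.181 = 0 ⇒ ω_n = 1.477, ζ = 0.8126.
Damped frequency ω_d = ω_n√(1−ζ²) = 0.8608 rad/s, so peak time T_p = π/ω_d = 3.65 s.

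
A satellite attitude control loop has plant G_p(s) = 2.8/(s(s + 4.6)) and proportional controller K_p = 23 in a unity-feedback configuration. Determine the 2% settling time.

T_s ≈ 1.74 s

From 1 + K_pG_p(s) = 0: s² + 4.6s + 64.4 = 0 ⇒ ω_n = 8.025, ζ = 0.2866.
2% settling time T_s ≈ 4/(ζω_n) = 4/2.3 = 1.74 s.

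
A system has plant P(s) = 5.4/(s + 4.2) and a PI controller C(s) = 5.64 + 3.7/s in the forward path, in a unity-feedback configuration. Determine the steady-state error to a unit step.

The open loop C(s)P(s) has a pole at the origin (type 1), so the static position error constant is infinite and e_ss = 1/(1+∞) = 0.

0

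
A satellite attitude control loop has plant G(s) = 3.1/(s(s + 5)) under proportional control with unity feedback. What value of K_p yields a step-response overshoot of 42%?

K_p = 28.5

From %OS = 100·exp(−πζ/√(1−ζ²)) = 42%, ζ = −ln(0.42)/√(π²+ln²(0.42)) = 0.2662.
Characteristic equation s² + 5s + 3.1K_p = 0 gives ζ = 5/(2√(3.1K_p)).
Setting ζ = 0.2662: √(3.1K_p) = 5/(2·0.2662) = 9.392, so K_p = 88.22/3.1 = 28.5.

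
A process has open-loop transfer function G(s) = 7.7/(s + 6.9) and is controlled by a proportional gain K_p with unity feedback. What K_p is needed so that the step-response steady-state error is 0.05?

K_p = 17

For a type-0 loop with proportional control, e_ss = 1/(1 + K_p·G(0)).
G(0) = 1.116. Require 1/(1 + K_p·1.116) = 0.05, so 1 + 1.116·K_p = 20.
K_p = (20 − 1)/1.116 = 17.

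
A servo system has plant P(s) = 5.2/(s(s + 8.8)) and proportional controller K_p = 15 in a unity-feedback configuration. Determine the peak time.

Closed-loop characteristic equation: s² + 8.8s + 78 = 0, so ω_n = 8.832 rad/s and ζ = 8.8/(2·8.832) = 0.4982.
Damped frequency ω_d = ω_n√(1−ζ²) = 7.658 rad/s, so peak time T_p = π/ω_d = 0.41 s.

T_p = 0.41 s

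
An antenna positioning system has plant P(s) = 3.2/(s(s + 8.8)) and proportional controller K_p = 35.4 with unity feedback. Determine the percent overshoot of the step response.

The closed-loop denominator s² + 8.8s + 113.3 gives ω_n = √113.3 = 10.64 and ζ = 8.8/(2ω_n) = 0.4134.
%OS = 100·exp(−πζ/√(1−ζ²)) = 100·exp(−π·0.4134/√0.8291) = 24%.

24%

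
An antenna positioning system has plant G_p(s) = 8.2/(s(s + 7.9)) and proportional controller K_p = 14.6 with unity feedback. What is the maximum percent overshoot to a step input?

Closed-loop characteristic equation: s² + 7.9s + 119.7 = 0, so ω_n = 10.94 rad/s and ζ = 7.9/(2·10.94) = 0.361.
%OS = 100·exp(−πζ/√(1−ζ²)) = 100·exp(−π·0.361/√0.8697) = 29.6%.

29.6%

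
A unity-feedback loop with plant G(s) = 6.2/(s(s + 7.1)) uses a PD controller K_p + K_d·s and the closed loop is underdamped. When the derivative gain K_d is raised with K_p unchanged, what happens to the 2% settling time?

decrease

Characteristic equation s² + (7.1 + 6.2K_d)s + 6.2K_p = 0: raising K_d increases ζω_n = (7.1+6.2K_d)/2 while the loop stays underdamped, so T_s ≈ 4/(ζω_n) decreases.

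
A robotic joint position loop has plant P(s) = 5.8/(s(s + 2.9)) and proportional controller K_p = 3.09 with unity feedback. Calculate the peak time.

The closed-loop denominator s² + 2.9s + 17.92 gives ω_n = √17.92 = 4.233 and ζ = 2.9/(2ω_n) = 0.3425.
Damped frequency ω_d = ω_n√(1−ζ²) = 3.977 rad/s, so peak time T_p = π/ω_d = 0.79 s.

T_p = 0.79 s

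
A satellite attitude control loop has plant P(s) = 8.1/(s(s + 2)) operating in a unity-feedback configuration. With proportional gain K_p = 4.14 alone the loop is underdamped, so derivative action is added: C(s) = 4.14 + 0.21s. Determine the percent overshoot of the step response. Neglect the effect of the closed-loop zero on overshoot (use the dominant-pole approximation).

Forward path: (4.14 + 0.21s)·8.1/(s(s+2)). The closed-loop characteristic equation is s² + (2 + 8.1·0.21)s + 8.1·4.14 = 0.
That is s² + 3.701s + 33.53 = 0, so ω_n = 5.791 rad/s and ζ = 3.701/(2·5.791) = 0.3196.
%OS = 100·exp(−πζ/√(1−ζ²)) = 34.7%.

34.7%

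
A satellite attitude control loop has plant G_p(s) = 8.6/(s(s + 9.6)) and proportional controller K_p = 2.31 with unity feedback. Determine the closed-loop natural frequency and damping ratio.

ω_n = 4.46 rad/s, ζ = 1.08

1 + K_p·G_p(s) = 0 gives s² + 9.6s + 19.87 = 0.
Matching s² + 2ζω_n s + ω_n²: ω_n = √19.87 = 4.457 rad/s and 2ζω_n = 9.6, so ζ = 9.6/(2·4.457) = 1.08.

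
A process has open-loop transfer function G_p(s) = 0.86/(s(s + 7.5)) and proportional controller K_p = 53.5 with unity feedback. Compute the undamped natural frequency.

ω_n = 6.78 rad/s

1 + K_p·G_p(s) = 0 gives s² + 7.5s + 46.01 = 0.
Matching s² + 2ζω_n s + ω_n²: ω_n = √46.01 = 6.783 rad/s and 2ζω_n = 7.5, so ζ = 7.5/(2·6.783) = 0.553.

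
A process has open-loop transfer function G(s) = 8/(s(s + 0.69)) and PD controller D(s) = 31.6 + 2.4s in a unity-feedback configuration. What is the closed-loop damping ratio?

ζ = 0.625

Forward path: (31.6 + 2.4s)·8/(s(s+0.69)). The closed-loop characteristic equation is s² + (0.69 + 8·2.4)s + 8·31.6 = 0.
That is s² + 19.89s + 252.8 = 0, so ω_n = 15.9 rad/s and ζ = 19.89/(2·15.9) = 0.6255.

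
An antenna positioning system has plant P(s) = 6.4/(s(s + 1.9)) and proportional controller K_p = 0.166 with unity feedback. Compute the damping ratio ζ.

The closed-loop denominator is s(s+1.9) + 0.166·6.4 = s² + 1.9s + 1.062.
So ω_n² = 1.062 ⇒ ω_n = 1.031 rad/s, and ζ = 1.9/(2ω_n) = 0.922.

ζ = 0.922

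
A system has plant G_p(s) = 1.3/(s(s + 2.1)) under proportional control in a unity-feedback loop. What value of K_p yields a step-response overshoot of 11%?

From %OS = 100·exp(−πζ/√(1−ζ²)) = 11%, ζ = −ln(0.11)/√(π²+ln²(0.11)) = 0.5749.
Characteristic equation s² + 2.1s + 1.3K_p = 0 gives ζ = 2.1/(2√(1.3K_p)).
Setting ζ = 0.5749: √(1.3K_p) = 2.1/(2·0.5749) = 1.826, so K_p = 3.336/1.3 = 2.57.

K_p = 2.57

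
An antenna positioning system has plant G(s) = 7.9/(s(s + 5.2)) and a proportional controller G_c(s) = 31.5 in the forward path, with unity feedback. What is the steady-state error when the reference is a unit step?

0

The open loop G_c(s)G(s) has a pole at the origin (type 1), so the static position error constant is infinite and e_ss = 1/(1+∞) = 0.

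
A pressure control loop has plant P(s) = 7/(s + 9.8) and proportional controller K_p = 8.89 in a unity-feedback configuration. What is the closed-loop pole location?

s = -72.03

Closed-loop transfer function: T(s) = K_p·P(s)/(1 + K_p·P(s)) = 62.23/(s + 9.8 + 62.23) = 62.23/(s + 72.03).
The closed-loop pole is at s = −72.03.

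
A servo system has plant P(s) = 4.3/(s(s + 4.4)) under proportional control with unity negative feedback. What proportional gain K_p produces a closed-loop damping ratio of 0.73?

Closed-loop characteristic equation: s² + 4.4s + K_p·4.3 = 0.
So ω_n = √(4.3K_p) and 2ζω_n = 4.4, giving ζ = 4.4/(2√(4.3K_p)).
Setting ζ = 0.73: √(4.3K_p) = 4.4/(2·0.73) = 3.014, so K_p = 9.082/4.3 = 2.11.

K_p = 2.11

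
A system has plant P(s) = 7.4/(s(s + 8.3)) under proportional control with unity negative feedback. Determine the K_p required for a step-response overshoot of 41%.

From %OS = 100·exp(−πζ/√(1−ζ²)) = 41%, ζ = −ln(0.41)/√(π²+ln²(0.41)) = 0.273.
Characteristic equation s² + 8.3s + 7.4K_p = 0 gives ζ = 8.3/(2√(7.4K_p)).
Setting ζ = 0.273: √(7.4K_p) = 8.3/(2·0.273) = 15.2, so K_p = 231/7.4 = 31.2.

K_p = 31.2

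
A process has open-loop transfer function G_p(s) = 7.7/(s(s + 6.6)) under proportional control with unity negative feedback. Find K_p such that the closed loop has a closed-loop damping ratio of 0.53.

Closed-loop characteristic equation: s² + 6.6s + K_p·7.7 = 0.
So ω_n = √(7.7K_p) and 2ζω_n = 6.6, giving ζ = 6.6/(2√(7.7K_p)).
Setting ζ = 0.53: √(7.7K_p) = 6.6/(2·0.53) = 6.226, so K_p = 38.77/7.7 = 5.03.

K_p = 5.03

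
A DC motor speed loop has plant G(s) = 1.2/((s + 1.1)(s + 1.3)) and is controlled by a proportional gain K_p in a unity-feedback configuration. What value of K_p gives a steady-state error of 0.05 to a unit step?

Steady-state error for a unit step on this type-0 loop is 1/(1 + K_p·G(0)).
G(0) = 0.8392. Require 1/(1 + K_p·0.8392) = 0.05, so 1 + 0.8392·K_p = 20.
K_p = (20 − 1)/0.8392 = 22.6.

K_p = 22.6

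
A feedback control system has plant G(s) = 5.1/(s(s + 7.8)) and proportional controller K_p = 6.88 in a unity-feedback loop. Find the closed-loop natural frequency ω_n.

ω_n = 5.92 rad/s

The closed-loop denominator is s(s+7.8) + 6.88·5.1 = s² + 7.8s + 35.09.
Matching s² + 2ζω_n s + ω_n²: ω_n = √35.09 = 5.924 rad/s and 2ζω_n = 7.8, so ζ = 7.8/(2·5.924) = 0.658.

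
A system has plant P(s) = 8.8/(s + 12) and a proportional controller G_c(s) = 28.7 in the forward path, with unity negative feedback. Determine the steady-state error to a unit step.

0.0454

The loop is type 0. Static position error constant K_pos = G_c(0)·P(0) = 28.7·0.7333 = 21.05.
Steady-state error to a unit step: e_ss = 1/(1+K_pos) = 1/22.05 = 0.0454.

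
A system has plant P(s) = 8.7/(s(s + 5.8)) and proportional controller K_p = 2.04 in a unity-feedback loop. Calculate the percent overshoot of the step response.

5.07%

From 1 + K_pP(s) = 0: s² + 5.8s + 17.75 = 0 ⇒ ω_n = 4.213, ζ = 0.6884.
%OS = 100·exp(−πζ/√(1−ζ²)) = 100·exp(−π·0.6884/√0.5261) = 5.07%.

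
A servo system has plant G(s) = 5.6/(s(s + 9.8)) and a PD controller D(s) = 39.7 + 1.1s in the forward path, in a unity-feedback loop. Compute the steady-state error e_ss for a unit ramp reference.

0.0441

The loop has one pole at the origin (type 1). Velocity error constant K_v = lim_{s→0} s·D(s)G(s) = 39.7·5.6/9.8 = 22.69.
Steady-state error to a unit ramp: e_ss = 1/K_v = 0.0441.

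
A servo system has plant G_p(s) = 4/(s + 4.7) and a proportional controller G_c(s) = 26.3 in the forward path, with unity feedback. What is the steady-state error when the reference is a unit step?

The loop is type 0. Static position error constant K_pos = G_c(0)·G_p(0) = 26.3·0.8511 = 22.38.
Steady-state error to a unit step: e_ss = 1/(1+K_pos) = 1/23.38 = 0.0428.

0.0428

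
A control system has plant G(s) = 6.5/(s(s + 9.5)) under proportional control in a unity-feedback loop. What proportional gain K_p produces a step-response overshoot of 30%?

K_p = 27.1

From %OS = 100·exp(−πζ/√(1−ζ²)) = 30%, ζ = −ln(0.3)/√(π²+ln²(0.3)) = 0.3579.
Characteristic equation s² + 9.5s + 6.5K_p = 0 gives ζ = 9.5/(2√(6.5K_p)).
Setting ζ = 0.3579: √(6.5K_p) = 9.5/(2·0.3579) = 13.27, so K_p = 176.2/6.5 = 27.1.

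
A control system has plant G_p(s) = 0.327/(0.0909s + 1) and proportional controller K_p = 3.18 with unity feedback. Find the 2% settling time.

Closed loop: T(s) = K_p·G_p/(1+K_p·G_p) = 1.04/(0.0909s + 1 + 1.04), with pole at s = −(1 + 1.04)/0.0909 = −22.44.
τ = 1/22.44 = 0.04456 s, so 2% settling time ≈ 4τ = 0.178 s.

T_s ≈ 0.178 s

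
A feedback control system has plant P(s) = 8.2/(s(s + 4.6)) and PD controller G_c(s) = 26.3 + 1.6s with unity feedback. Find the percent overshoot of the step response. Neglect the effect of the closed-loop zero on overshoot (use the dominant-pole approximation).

9.29%

Forward path: (26.3 + 1.6s)·8.2/(s(s+4.6)). The closed-loop characteristic equation is s² + (4.6 + 8.2·1.6)s + 8.2·26.3 = 0.
That is s² + 17.72s + 215.7 = 0, so ω_n = 14.69 rad/s and ζ = 17.72/(2·14.69) = 0.6033.
%OS = 100·exp(−πζ/√(1−ζ²)) = 9.29%.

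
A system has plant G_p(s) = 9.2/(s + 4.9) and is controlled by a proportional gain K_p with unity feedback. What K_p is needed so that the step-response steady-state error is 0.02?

K_p = 26.1

Steady-state error for a unit step on this type-0 loop is 1/(1 + K_p·G_p(0)).
G_p(0) = 1.878. Require 1/(1 + K_p·1.878) = 0.02, so 1 + 1.878·K_p = 50.
K_p = (50 − 1)/1.878 = 26.1.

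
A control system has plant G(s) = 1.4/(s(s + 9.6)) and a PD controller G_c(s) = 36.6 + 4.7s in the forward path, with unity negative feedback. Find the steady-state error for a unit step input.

0

The open loop G_c(s)G(s) has a pole at the origin (type 1), so the static position error constant is infinite and e_ss = 1/(1+∞) = 0.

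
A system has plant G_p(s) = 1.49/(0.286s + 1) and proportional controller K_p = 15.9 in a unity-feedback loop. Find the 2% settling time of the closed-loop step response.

Closed loop: T(s) = K_p·G_p/(1+K_p·G_p) = 23.69/(0.286s + 1 + 23.69), with pole at s = −(1 + 23.69)/0.286 = −86.33.
τ = 1/86.33 = 0.01158 s, so 2% settling time ≈ 4τ = 0.0463 s.

T_s ≈ 0.0463 s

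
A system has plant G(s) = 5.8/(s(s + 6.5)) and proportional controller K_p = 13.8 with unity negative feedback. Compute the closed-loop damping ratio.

ζ = 0.363

With unity feedback the closed-loop characteristic equation is s² + 6.5s + 13.8·5.8 = s² + 6.5s + 80.04 = 0.
Matching s² + 2ζω_n s + ω_n²: ω_n = √80.04 = 8.947 rad/s and 2ζω_n = 6.5, so ζ = 6.5/(2·8.947) = 0.363.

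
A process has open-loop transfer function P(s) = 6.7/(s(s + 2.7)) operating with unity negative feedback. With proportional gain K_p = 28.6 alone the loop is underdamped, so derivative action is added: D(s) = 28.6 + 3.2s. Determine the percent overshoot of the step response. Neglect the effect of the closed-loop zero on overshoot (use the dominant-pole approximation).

Forward path: (28.6 + 3.2s)·6.7/(s(s+2.7)). The closed-loop characteristic equation is s² + (2.7 + 6.7·3.2)s + 6.7·28.6 = 0.
That is s² + 24.14s + 191.6 = 0, so ω_n = 13.84 rad/s and ζ = 24.14/(2·13.84) = 0.8719.
%OS = 100·exp(−πζ/√(1−ζ²)) = 0.372%.

0.372%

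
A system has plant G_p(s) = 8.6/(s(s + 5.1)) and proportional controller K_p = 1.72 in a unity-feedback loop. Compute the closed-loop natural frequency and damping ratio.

ω_n = 3.85 rad/s, ζ = 0.663

1 + K_p·G_p(s) = 0 gives s² + 5.1s + 14.79 = 0.
Matching s² + 2ζω_n s + ω_n²: ω_n = √14.79 = 3.846 rad/s and 2ζω_n = 5.1, so ζ = 5.1/(2·3.846) = 0.663.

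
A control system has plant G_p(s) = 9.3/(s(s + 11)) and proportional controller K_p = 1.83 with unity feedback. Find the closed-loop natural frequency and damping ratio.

ω_n = 4.13 rad/s, ζ = 1.33

The closed-loop denominator is s(s+11) + 1.83·9.3 = s² + 11s + 17.02.
Matching s² + 2ζω_n s + ω_n²: ω_n = √17.02 = 4.125 rad/s and 2ζω_n = 11, so ζ = 11/(2·4.125) = 1.33.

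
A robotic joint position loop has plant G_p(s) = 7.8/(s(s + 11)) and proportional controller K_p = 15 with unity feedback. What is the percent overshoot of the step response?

15.6%

Closed-loop characteristic equation: s² + 11s + 117 = 0, so ω_n = 10.82 rad/s and ζ = 11/(2·10.82) = 0.5085.
%OS = 100·exp(−πζ/√(1−ζ²)) = 100·exp(−π·0.5085/√0.7415) = 15.6%.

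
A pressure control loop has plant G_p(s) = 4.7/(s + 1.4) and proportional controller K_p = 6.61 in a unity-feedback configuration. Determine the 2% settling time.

Closed-loop transfer function: T(s) = K_p·G_p(s)/(1 + K_p·G_p(s)) = 31.07/(s + 1.4 + 31.07) = 31.07/(s + 32.47).
Time constant τ = 1/32.47 = 0.0308 s, so the 2% settling time is about 4τ = 0.123 s.

T_s ≈ 0.123 s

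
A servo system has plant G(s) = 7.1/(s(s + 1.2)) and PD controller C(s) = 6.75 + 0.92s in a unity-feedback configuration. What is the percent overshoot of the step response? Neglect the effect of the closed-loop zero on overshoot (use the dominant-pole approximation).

Forward path: (6.75 + 0.92s)·7.1/(s(s+1.2)). The closed-loop characteristic equation is s² + (1.2 + 7.1·0.92)s + 7.1·6.75 = 0.
That is s² + 7.732s + 47.92 = 0, so ω_n = 6.923 rad/s and ζ = 7.732/(2·6.923) = 0.5584.
%OS = 100·exp(−πζ/√(1−ζ²)) = 12.1%.

12.1%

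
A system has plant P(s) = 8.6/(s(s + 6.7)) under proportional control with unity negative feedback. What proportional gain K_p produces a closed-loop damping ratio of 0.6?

K_p = 3.62

Closed-loop characteristic equation: s² + 6.7s + K_p·8.6 = 0.
So ω_n = √(8.6K_p) and 2ζω_n = 6.7, giving ζ = 6.7/(2√(8.6K_p)).
Setting ζ = 0.6: √(8.6K_p) = 6.7/(2·0.6) = 5.583, so K_p = 31.17/8.6 = 3.62.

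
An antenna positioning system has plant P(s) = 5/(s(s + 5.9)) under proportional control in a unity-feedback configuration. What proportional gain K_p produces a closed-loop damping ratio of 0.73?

K_p = 3.27

Closed-loop characteristic equation: s² + 5.9s + K_p·5 = 0.
So ω_n = √(5K_p) and 2ζω_n = 5.9, giving ζ = 5.9/(2√(5K_p)).
Setting ζ = 0.73: √(5K_p) = 5.9/(2·0.73) = 4.041, so K_p = 16.33/5 = 3.27.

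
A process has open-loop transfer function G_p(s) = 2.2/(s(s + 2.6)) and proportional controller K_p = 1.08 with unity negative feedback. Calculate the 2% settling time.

The closed-loop denominator s² + 2.6s + 2.376 gives ω_n = √2.376 = 1.541 and ζ = 2.6/(2ω_n) = 0.8434.
2% settling time T_s ≈ 4/(ζω_n) = 4/1.3 = 3.08 s.

T_s ≈ 3.08 s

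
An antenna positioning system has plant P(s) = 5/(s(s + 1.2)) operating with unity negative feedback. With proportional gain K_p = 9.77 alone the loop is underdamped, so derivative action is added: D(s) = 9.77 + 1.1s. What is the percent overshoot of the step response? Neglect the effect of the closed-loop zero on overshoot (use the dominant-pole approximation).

18%

Forward path: (9.77 + 1.1s)·5/(s(s+1.2)). The closed-loop characteristic equation is s² + (1.2 + 5·1.1)s + 5·9.77 = 0.
That is s² + 6.7s + 48.85 = 0, so ω_n = 6.989 rad/s and ζ = 6.7/(2·6.989) = 0.4793.
%OS = 100·exp(−πζ/√(1−ζ²)) = 18%.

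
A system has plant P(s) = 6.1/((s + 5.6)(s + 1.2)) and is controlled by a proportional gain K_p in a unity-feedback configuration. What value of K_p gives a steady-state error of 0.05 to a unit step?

K_p = 20.9

The loop is type 0, so e_ss(step) = 1/(1 + K_pos) with K_pos = K_p·P(0).
P(0) = 0.9077. Require 1/(1 + K_p·0.9077) = 0.05, so 1 + 0.9077·K_p = 20.
K_p = (20 − 1)/0.9077 = 20.9.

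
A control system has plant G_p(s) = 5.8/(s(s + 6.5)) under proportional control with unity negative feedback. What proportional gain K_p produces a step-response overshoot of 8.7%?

K_p = 4.84

From %OS = 100·exp(−πζ/√(1−ζ²)) = 8.7%, ζ = −ln(0.087)/√(π²+ln²(0.087)) = 0.6137.
Characteristic equation s² + 6.5s + 5.8K_p = 0 gives ζ = 6.5/(2√(5.8K_p)).
Setting ζ = 0.6137: √(5.8K_p) = 6.5/(2·0.6137) = 5.296, so K_p = 28.05/5.8 = 4.84.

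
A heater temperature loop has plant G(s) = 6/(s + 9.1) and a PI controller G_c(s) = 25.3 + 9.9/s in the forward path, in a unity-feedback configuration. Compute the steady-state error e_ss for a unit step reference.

0

The open loop G_c(s)G(s) has a pole at the origin (type 1), so the static position error constant is infinite and e_ss = 1/(1+∞) = 0.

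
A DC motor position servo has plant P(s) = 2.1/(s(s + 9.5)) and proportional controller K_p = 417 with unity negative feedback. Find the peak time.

T_p = 0.108 s

The closed-loop denominator s² + 9.5s + 875.7 gives ω_n = √875.7 = 29.59 and ζ = 9.5/(2ω_n) = 0.1605.
Damped frequency ω_d = ω_n√(1−ζ²) = 29.21 rad/s, so peak time T_p = π/ω_d = 0.108 s.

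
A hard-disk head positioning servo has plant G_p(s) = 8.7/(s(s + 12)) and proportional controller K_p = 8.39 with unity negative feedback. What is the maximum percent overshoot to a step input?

From 1 + K_pG_p(s) = 0: s² + 12s + 72.99 = 0 ⇒ ω_n = 8.544, ζ = 0.7023.
%OS = 100·exp(−πζ/√(1−ζ²)) = 100·exp(−π·0.7023/√0.5068) = 4.51%.

4.51%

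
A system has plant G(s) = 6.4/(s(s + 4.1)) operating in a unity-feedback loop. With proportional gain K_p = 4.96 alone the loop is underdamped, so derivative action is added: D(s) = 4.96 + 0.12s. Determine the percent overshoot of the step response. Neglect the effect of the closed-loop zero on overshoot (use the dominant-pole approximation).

22.2%

Forward path: (4.96 + 0.12s)·6.4/(s(s+4.1)). The closed-loop characteristic equation is s² + (4.1 + 6.4·0.12)s + 6.4·4.96 = 0.
That is s² + 4.868s + 31.74 = 0, so ω_n = 5.634 rad/s and ζ = 4.868/(2·5.634) = 0.432.
%OS = 100·exp(−πζ/√(1−ζ²)) = 22.2%.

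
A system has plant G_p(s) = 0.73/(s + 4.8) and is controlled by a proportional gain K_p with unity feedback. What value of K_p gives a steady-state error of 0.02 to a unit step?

K_p = 322

For a type-0 loop with proportional control, e_ss = 1/(1 + K_p·G_p(0)).
G_p(0) = 0.1521. Require 1/(1 + K_p·0.1521) = 0.02, so 1 + 0.1521·K_p = 50.
K_p = (50 − 1)/0.1521 = 322.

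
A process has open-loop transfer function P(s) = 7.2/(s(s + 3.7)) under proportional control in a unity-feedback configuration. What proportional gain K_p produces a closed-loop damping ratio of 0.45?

Closed-loop characteristic equation: s² + 3.7s + K_p·7.2 = 0.
So ω_n = √(7.2K_p) and 2ζω_n = 3.7, giving ζ = 3.7/(2√(7.2K_p)).
Setting ζ = 0.45: √(7.2K_p) = 3.7/(2·0.45) = 4.111, so K_p = 16.9/7.2 = 2.35.

K_p = 2.35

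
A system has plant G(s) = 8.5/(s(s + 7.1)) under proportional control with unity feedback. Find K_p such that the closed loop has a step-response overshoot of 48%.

From %OS = 100·exp(−πζ/√(1−ζ²)) = 48%, ζ = −ln(0.48)/√(π²+ln²(0.48)) = 0.2275.
Characteristic equation s² + 7.1s + 8.5K_p = 0 gives ζ = 7.1/(2√(8.5K_p)).
Setting ζ = 0.2275: √(8.5K_p) = 7.1/(2·0.2275) = 15.6, so K_p = 243.5/8.5 = 28.6.

K_p = 28.6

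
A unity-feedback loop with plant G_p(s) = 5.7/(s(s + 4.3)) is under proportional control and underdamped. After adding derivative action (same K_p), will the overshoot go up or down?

decrease

With PD the characteristic equation becomes s² + (a + K·K_d)s + K·K_p = 0; the damping term grows, ζ rises, overshoot falls.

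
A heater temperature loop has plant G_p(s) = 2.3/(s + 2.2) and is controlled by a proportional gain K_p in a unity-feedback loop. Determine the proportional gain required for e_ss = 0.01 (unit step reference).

For a type-0 loop with proportional control, e_ss = 1/(1 + K_p·G_p(0)).
G_p(0) = 1.045. Require 1/(1 + K_p·1.045) = 0.01, so 1 + 1.045·K_p = 100.
K_p = (100 − 1)/1.045 = 94.7.

K_p = 94.7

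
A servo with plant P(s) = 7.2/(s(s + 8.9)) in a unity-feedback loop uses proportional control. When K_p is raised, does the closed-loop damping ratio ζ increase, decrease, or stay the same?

ζ = 8.9/(2√(7.2K_p)); increasing K_p raises the denominator, so ζ falls.

decrease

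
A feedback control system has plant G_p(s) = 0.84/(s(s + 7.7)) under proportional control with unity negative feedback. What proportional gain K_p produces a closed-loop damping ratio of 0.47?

Closed-loop characteristic equation: s² + 7.7s + K_p·0.84 = 0.
So ω_n = √(0.84K_p) and 2ζω_n = 7.7, giving ζ = 7.7/(2√(0.84K_p)).
Setting ζ = 0.47: √(0.84K_p) = 7.7/(2·0.47) = 8.191, so K_p = 67.1/0.84 = 79.9.

K_p = 79.9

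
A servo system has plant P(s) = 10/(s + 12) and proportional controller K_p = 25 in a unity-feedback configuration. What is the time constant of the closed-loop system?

τ = 0.00382 s

Closed-loop transfer function: T(s) = K_p·P(s)/(1 + K_p·P(s)) = 250/(s + 12 + 250) = 250/(s + 262).
Time constant τ = 1/262 = 0.00382 s.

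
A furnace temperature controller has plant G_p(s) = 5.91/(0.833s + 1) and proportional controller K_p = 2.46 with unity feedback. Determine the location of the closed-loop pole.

Closed loop: T(s) = K_p·G_p/(1+K_p·G_p) = 14.54/(0.833s + 1 + 14.54), with pole at s = −(1 + 14.54)/0.833 = −18.65.

s = -18.65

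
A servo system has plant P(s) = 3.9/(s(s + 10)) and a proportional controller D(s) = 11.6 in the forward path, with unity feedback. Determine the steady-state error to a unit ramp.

The loop has one pole at the origin (type 1). Velocity error constant K_v = lim_{s→0} s·D(s)P(s) = 11.6·3.9/10 = 4.524.
Steady-state error to a unit ramp: e_ss = 1/K_v = 0.221.

0.221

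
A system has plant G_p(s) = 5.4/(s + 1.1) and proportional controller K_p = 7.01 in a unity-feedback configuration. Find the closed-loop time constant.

τ = 0.0257 s

Closed-loop transfer function: T(s) = K_p·G_p(s)/(1 + K_p·G_p(s)) = 37.85/(s + 1.1 + 37.85) = 37.85/(s + 38.95).
Time constant τ = 1/38.95 = 0.0257 s.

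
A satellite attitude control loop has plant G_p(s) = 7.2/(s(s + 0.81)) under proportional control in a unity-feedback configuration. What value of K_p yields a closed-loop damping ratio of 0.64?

Closed-loop characteristic equation: s² + 0.81s + K_p·7.2 = 0.
So ω_n = √(7.2K_p) and 2ζω_n = 0.81, giving ζ = 0.81/(2√(7.2K_p)).
Setting ζ = 0.64: √(7.2K_p) = 0.81/(2·0.64) = 0.6328, so K_p = 0.4005/7.2 = 0.0556.

K_p = 0.0556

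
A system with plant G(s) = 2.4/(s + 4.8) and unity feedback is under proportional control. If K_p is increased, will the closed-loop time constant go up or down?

Closed-loop pole is at s = −(4.8+K_p·2.4); larger K_p moves it further left, so τ = 1/(4.8+K_p·2.4) decreases.

decrease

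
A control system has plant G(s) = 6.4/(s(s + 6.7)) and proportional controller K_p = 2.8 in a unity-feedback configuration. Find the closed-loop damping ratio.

The closed-loop denominator is s(s+6.7) + 2.8·6.4 = s² + 6.7s + 17.92.
So ω_n² = 17.92 ⇒ ω_n = 4.233 rad/s, and ζ = 6.7/(2ω_n) = 0.791.

ζ = 0.791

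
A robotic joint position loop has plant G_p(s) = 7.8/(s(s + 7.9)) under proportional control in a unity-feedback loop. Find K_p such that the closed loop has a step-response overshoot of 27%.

From %OS = 100·exp(−πζ/√(1−ζ²)) = 27%, ζ = −ln(0.27)/√(π²+ln²(0.27)) = 0.3847.
Characteristic equation s² + 7.9s + 7.8K_p = 0 gives ζ = 7.9/(2√(7.8K_p)).
Setting ζ = 0.3847: √(7.8K_p) = 7.9/(2·0.3847) = 10.27, so K_p = 105.4/7.8 = 13.5.

K_p = 13.5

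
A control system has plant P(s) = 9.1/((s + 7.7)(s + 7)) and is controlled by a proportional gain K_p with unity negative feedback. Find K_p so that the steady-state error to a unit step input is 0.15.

Steady-state error for a unit step on this type-0 loop is 1/(1 + K_p·P(0)).
P(0) = 0.1688. Require 1/(1 + K_p·0.1688) = 0.15, so 1 + 0.1688·K_p = 6.667.
K_p = (6.667 − 1)/0.1688 = 33.6.

K_p = 33.6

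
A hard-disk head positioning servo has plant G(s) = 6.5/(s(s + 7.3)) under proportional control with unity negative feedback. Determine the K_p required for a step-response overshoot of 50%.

K_p = 44.2

From %OS = 100·exp(−πζ/√(1−ζ²)) = 50%, ζ = −ln(0.5)/√(π²+ln²(0.5)) = 0.2155.
Characteristic equation s² + 7.3s + 6.5K_p = 0 gives ζ = 7.3/(2√(6.5K_p)).
Setting ζ = 0.2155: √(6.5K_p) = 7.3/(2·0.2155) = 16.94, so K_p = 287/6.5 = 44.2.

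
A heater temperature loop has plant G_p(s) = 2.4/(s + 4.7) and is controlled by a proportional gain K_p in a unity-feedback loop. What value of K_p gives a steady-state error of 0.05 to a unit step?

Steady-state error for a unit step on this type-0 loop is 1/(1 + K_p·G_p(0)).
G_p(0) = 0.5106. Require 1/(1 + K_p·0.5106) = 0.05, so 1 + 0.5106·K_p = 20.
K_p = (20 − 1)/0.5106 = 37.2.

K_p = 37.2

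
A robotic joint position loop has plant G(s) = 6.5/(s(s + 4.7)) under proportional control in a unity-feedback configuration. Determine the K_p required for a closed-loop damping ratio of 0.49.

K_p = 3.54

Closed-loop characteristic equation: s² + 4.7s + K_p·6.5 = 0.
So ω_n = √(6.5K_p) and 2ζω_n = 4.7, giving ζ = 4.7/(2√(6.5K_p)).
Setting ζ = 0.49: √(6.5K_p) = 4.7/(2·0.49) = 4.796, so K_p = 23/6.5 = 3.54.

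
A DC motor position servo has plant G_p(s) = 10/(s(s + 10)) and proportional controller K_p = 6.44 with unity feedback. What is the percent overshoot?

8.19%

Closed-loop characteristic equation: s² + 10s + 64.4 = 0, so ω_n = 8.025 rad/s and ζ = 10/(2·8.025) = 0.6231.
%OS = 100·exp(−πζ/√(1−ζ²)) = 100·exp(−π·0.6231/√0.6118) = 8.19%.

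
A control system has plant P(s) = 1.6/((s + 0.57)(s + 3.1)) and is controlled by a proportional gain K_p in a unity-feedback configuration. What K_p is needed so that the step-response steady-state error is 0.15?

For a type-0 loop with proportional control, e_ss = 1/(1 + K_p·P(0)).
P(0) = 0.9055. Require 1/(1 + K_p·0.9055) = 0.15, so 1 + 0.9055·K_p = 6.667.
K_p = (6.667 − 1)/0.9055 = 6.26.

K_p = 6.26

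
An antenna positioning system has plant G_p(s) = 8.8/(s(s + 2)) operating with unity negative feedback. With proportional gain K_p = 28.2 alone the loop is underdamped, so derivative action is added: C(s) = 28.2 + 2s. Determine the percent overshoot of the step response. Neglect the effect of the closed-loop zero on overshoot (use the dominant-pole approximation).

Forward path: (28.2 + 2s)·8.8/(s(s+2)). The closed-loop characteristic equation is s² + (2 + 8.8·2)s + 8.8·28.2 = 0.
That is s² + 19.6s + 248.2 = 0, so ω_n = 15.75 rad/s and ζ = 19.6/(2·15.75) = 0.6221.
%OS = 100·exp(−πζ/√(1−ζ²)) = 8.24%.

8.24%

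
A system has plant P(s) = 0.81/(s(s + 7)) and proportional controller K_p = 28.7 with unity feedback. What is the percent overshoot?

3.63%

The closed-loop denominator s² + 7s + 23.25 gives ω_n = √23.25 = 4.822 and ζ = 7/(2ω_n) = 0.7259.
%OS = 100·exp(−πζ/√(1−ζ²)) = 100·exp(−π·0.7259/√0.4731) = 3.63%.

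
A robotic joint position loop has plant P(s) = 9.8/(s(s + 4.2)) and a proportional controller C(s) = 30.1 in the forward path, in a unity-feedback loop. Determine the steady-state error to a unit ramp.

The loop has one pole at the origin (type 1). Velocity error constant K_v = lim_{s→0} s·C(s)P(s) = 30.1·9.8/4.2 = 70.23.
Steady-state error to a unit ramp: e_ss = 1/K_v = 0.0142.

0.0142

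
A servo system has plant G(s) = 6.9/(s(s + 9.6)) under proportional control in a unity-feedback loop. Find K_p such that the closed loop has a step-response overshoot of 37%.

K_p = 36.7

From %OS = 100·exp(−πζ/√(1−ζ²)) = 37%, ζ = −ln(0.37)/√(π²+ln²(0.37)) = 0.3017.
Characteristic equation s² + 9.6s + 6.9K_p = 0 gives ζ = 9.6/(2√(6.9K_p)).
Setting ζ = 0.3017: √(6.9K_p) = 9.6/(2·0.3017) = 15.91, so K_p = 253.1/6.9 = 36.7.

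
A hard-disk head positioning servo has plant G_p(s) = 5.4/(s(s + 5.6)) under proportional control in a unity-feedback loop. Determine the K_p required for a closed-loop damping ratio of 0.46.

Closed-loop characteristic equation: s² + 5.6s + K_p·5.4 = 0.
So ω_n = √(5.4K_p) and 2ζω_n = 5.6, giving ζ = 5.6/(2√(5.4K_p)).
Setting ζ = 0.46: √(5.4K_p) = 5.6/(2·0.46) = 6.087, so K_p = 37.05/5.4 = 6.86.

K_p = 6.86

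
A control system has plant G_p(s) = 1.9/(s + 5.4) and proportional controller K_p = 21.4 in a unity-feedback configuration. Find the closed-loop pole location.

s = -46.06

Closed-loop transfer function: T(s) = K_p·G_p(s)/(1 + K_p·G_p(s)) = 40.66/(s + 5.4 + 40.66) = 40.66/(s + 46.06).
The closed-loop pole is at s = −46.06.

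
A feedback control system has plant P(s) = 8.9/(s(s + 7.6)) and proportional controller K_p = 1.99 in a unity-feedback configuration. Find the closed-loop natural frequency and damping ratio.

The closed-loop denominator is s(s+7.6) + 1.99·8.9 = s² + 7.6s + 17.71.
So ω_n² = 17.71 ⇒ ω_n = 4.208 rad/s, and ζ = 7.6/(2ω_n) = 0.903.

ω_n = 4.21 rad/s, ζ = 0.903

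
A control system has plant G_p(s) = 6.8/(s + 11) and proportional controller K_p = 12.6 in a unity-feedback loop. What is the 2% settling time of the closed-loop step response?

T_s ≈ 0.0414 s

Closed-loop transfer function: T(s) = K_p·G_p(s)/(1 + K_p·G_p(s)) = 85.68/(s + 11 + 85.68) = 85.68/(s + 96.68).
Time constant τ = 1/96.68 = 0.01034 s, so the 2% settling time is about 4τ = 0.0414 s.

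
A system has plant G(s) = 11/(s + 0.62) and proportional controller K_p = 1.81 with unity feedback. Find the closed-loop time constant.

Closed-loop transfer function: T(s) = K_p·G(s)/(1 + K_p·G(s)) = 19.91/(s + 0.62 + 19.91) = 19.91/(s + 20.53).
Time constant τ = 1/20.53 = 0.0487 s.

τ = 0.0487 s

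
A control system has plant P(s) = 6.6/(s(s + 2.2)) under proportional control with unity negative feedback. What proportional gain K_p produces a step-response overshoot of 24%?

From %OS = 100·exp(−πζ/√(1−ζ²)) = 24%, ζ = −ln(0.24)/√(π²+ln²(0.24)) = 0.4136.
Characteristic equation s² + 2.2s + 6.6K_p = 0 gives ζ = 2.2/(2√(6.6K_p)).
Setting ζ = 0.4136: √(6.6K_p) = 2.2/(2·0.4136) = 2.66, so K_p = 7.074/6.6 = 1.07.

K_p = 1.07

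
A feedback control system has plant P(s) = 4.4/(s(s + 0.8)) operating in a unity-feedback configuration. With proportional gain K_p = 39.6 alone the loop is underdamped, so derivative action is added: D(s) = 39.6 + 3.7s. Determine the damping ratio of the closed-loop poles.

Forward path: (39.6 + 3.7s)·4.4/(s(s+0.8)). The closed-loop characteristic equation is s² + (0.8 + 4.4·3.7)s + 4.4·39.6 = 0.
That is s² + 17.08s + 174.2 = 0, so ω_n = 13.2 rad/s and ζ = 17.08/(2·13.2) = 0.647.

ζ = 0.647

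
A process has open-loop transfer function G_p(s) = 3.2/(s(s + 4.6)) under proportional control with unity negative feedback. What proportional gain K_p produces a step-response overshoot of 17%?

K_p = 6.85

From %OS = 100·exp(−πζ/√(1−ζ²)) = 17%, ζ = −ln(0.17)/√(π²+ln²(0.17)) = 0.4913.
Characteristic equation s² + 4.6s + 3.2K_p = 0 gives ζ = 4.6/(2√(3.2K_p)).
Setting ζ = 0.4913: √(3.2K_p) = 4.6/(2·0.4913) = 4.682, so K_p = 21.92/3.2 = 6.85.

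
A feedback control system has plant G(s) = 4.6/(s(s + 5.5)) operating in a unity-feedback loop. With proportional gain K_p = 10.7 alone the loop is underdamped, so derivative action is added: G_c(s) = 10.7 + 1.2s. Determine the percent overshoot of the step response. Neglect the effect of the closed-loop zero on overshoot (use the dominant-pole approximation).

1.86%

Forward path: (10.7 + 1.2s)·4.6/(s(s+5.5)). The closed-loop characteristic equation is s² + (5.5 + 4.6·1.2)s + 4.6·10.7 = 0.
That is s² + 11.02s + 49.22 = 0, so ω_n = 7.016 rad/s and ζ = 11.02/(2·7.016) = 0.7854.
%OS = 100·exp(−πζ/√(1−ζ²)) = 1.86%.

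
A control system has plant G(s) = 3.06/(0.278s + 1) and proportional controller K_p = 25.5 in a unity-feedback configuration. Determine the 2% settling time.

Closed loop: T(s) = K_p·G/(1+K_p·G) = 78.03/(0.278s + 1 + 78.03), with pole at s = −(1 + 78.03)/0.278 = −284.3.
τ = 1/284.3 = 0.003518 s, so 2% settling time ≈ 4τ = 0.0141 s.

T_s ≈ 0.0141 s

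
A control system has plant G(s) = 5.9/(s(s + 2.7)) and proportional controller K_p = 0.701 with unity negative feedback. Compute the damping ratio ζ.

The closed-loop denominator is s(s+2.7) + 0.701·5.9 = s² + 2.7s + 4.136.
Matching s² + 2ζω_n s + ω_n²: ω_n = √4.136 = 2.034 rad/s and 2ζω_n = 2.7, so ζ = 2.7/(2·2.034) = 0.664.

ζ = 0.664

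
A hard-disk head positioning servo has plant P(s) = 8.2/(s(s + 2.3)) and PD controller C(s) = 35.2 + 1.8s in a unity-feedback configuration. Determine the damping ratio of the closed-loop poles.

Forward path: (35.2 + 1.8s)·8.2/(s(s+2.3)). The closed-loop characteristic equation is s² + (2.3 + 8.2·1.8)s + 8.2·35.2 = 0.
That is s² + 17.06s + 288.6 = 0, so ω_n = 16.99 rad/s and ζ = 17.06/(2·16.99) = 0.5021.

ζ = 0.502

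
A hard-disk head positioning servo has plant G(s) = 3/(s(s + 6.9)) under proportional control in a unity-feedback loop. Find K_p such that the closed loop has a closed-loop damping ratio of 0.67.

Closed-loop characteristic equation: s² + 6.9s + K_p·3 = 0.
So ω_n = √(3K_p) and 2ζω_n = 6.9, giving ζ = 6.9/(2√(3K_p)).
Setting ζ = 0.67: √(3K_p) = 6.9/(2·0.67) = 5.149, so K_p = 26.51/3 = 8.84.

K_p = 8.84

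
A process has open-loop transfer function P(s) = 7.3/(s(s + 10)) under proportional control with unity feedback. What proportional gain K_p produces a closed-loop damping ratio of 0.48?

Closed-loop characteristic equation: s² + 10s + K_p·7.3 = 0.
So ω_n = √(7.3K_p) and 2ζω_n = 10, giving ζ = 10/(2√(7.3K_p)).
Setting ζ = 0.48: √(7.3K_p) = 10/(2·0.48) = 10.42, so K_p = 108.5/7.3 = 14.9.

K_p = 14.9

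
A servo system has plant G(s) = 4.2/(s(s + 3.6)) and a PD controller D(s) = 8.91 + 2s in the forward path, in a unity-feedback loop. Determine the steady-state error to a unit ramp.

The loop has one pole at the origin (type 1). Velocity error constant K_v = lim_{s→0} s·D(s)G(s) = 8.91·4.2/3.6 = 10.4.
Steady-state error to a unit ramp: e_ss = 1/K_v = 0.0962.

0.0962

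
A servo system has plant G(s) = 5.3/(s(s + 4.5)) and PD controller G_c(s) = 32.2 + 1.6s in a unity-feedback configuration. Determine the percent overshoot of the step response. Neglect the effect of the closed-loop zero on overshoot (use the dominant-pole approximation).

Forward path: (32.2 + 1.6s)·5.3/(s(s+4.5)). The closed-loop characteristic equation is s² + (4.5 + 5.3·1.6)s + 5.3·32.2 = 0.
That is s² + 12.98s + 170.7 = 0, so ω_n = 13.06 rad/s and ζ = 12.98/(2·13.06) = 0.4968.
%OS = 100·exp(−πζ/√(1−ζ²)) = 16.6%.

16.6%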